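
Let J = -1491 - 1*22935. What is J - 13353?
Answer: -37779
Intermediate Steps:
J = -24426 (J = -1491 - 22935 = -24426)
J - 13353 = -24426 - 13353 = -37779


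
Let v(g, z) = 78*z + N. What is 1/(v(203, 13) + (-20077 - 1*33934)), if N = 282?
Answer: -1/52715 ≈ -1.8970e-5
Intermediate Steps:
v(g, z) = 282 + 78*z (v(g, z) = 78*z + 282 = 282 + 78*z)
1/(v(203, 13) + (-20077 - 1*33934)) = 1/((282 + 78*13) + (-20077 - 1*33934)) = 1/((282 + 1014) + (-20077 - 33934)) = 1/(1296 - 54011) = 1/(-52715) = -1/52715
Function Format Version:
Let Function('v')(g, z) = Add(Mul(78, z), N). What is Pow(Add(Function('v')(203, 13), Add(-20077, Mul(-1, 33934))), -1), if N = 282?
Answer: Rational(-1, 52715) ≈ -1.8970e-5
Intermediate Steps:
Function('v')(g, z) = Add(282, Mul(78, z)) (Function('v')(g, z) = Add(Mul(78, z), 282) = Add(282, Mul(78, z)))
Pow(Add(Function('v')(203, 13), Add(-20077, Mul(-1, 33934))), -1) = Pow(Add(Add(282, Mul(78, 13)), Add(-20077, Mul(-1, 33934))), -1) = Pow(Add(Add(282, 1014), Add(-20077, -33934)), -1) = Pow(Add(1296, -54011), -1) = Pow(-52715, -1) = Rational(-1, 52715)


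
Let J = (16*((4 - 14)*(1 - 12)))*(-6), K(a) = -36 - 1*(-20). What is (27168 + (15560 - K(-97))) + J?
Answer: 32184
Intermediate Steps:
K(a) = -16 (K(a) = -36 + 20 = -16)
J = -10560 (J = (16*(-10*(-11)))*(-6) = (16*110)*(-6) = 1760*(-6) = -10560)
(27168 + (15560 - K(-97))) + J = (27168 + (15560 - 1*(-16))) - 10560 = (27168 + (15560 + 16)) - 10560 = (27168 + 15576) - 10560 = 42744 - 10560 = 32184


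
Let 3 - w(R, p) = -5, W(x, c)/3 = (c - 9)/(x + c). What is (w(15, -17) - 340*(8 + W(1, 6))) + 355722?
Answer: 2474130/7 ≈ 3.5345e+5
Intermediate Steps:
W(x, c) = 3*(-9 + c)/(c + x) (W(x, c) = 3*((c - 9)/(x + c)) = 3*((-9 + c)/(c + x)) = 3*(-9 + c)/(c + x))
w(R, p) = 8 (w(R, p) = 3 - 1*(-5) = 3 + 5 = 8)
(w(15, -17) - 340*(8 + W(1, 6))) + 355722 = (8 - 340*(8 + 3*(-9 + 6)/(6 + 1))) + 355722 = (8 - 340*(8 + 3*(-3)/7)) + 355722 = (8 - 340*(8 + 3*(⅐)*(-3))) + 355722 = (8 - 340*(8 - 9/7)) + 355722 = (8 - 340*47/7) + 355722 = (8 - 15980/7) + 355722 = -15924/7 + 355722 = 2474130/7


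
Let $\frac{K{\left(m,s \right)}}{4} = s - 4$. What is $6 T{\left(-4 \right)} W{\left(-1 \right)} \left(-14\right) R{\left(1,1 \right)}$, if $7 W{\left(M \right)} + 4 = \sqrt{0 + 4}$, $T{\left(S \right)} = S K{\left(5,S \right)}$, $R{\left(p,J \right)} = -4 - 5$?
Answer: $-27648$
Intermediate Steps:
$K{\left(m,s \right)} = -16 + 4 s$ ($K{\left(m,s \right)} = 4 \left(s - 4\right) = 4 \left(-4 + s\right) = -16 + 4 s$)
$R{\left(p,J \right)} = -9$
$T{\left(S \right)} = S \left(-16 + 4 S\right)$
$W{\left(M \right)} = - \frac{2}{7}$ ($W{\left(M \right)} = - \frac{4}{7} + \frac{\sqrt{0 + 4}}{7} = - \frac{4}{7} + \frac{\sqrt{4}}{7} = - \frac{4}{7} + \frac{1}{7} \cdot 2 = - \frac{4}{7} + \frac{2}{7} = - \frac{2}{7}$)
$6 T{\left(-4 \right)} W{\left(-1 \right)} \left(-14\right) R{\left(1,1 \right)} = 6 \cdot 4 \left(-4\right) \left(-4 - 4\right) \left(- \frac{2}{7}\right) \left(-14\right) \left(-9\right) = 6 \cdot 4 \left(-4\right) \left(-8\right) \left(- \frac{2}{7}\right) \left(-14\right) \left(-9\right) = 6 \cdot 128 \left(- \frac{2}{7}\right) \left(-14\right) \left(-9\right) = 768 \left(- \frac{2}{7}\right) \left(-14\right) \left(-9\right) = \left(- \frac{1536}{7}\right) \left(-14\right) \left(-9\right) = 3072 \left(-9\right) = -27648$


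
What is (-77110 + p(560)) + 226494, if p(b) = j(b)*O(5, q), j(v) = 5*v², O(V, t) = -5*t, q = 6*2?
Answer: -93930616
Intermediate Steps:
q = 12
p(b) = -300*b² (p(b) = (5*b²)*(-5*12) = (5*b²)*(-60) = -300*b²)
(-77110 + p(560)) + 226494 = (-77110 - 300*560²) + 226494 = (-77110 - 300*313600) + 226494 = (-77110 - 94080000) + 226494 = -94157110 + 226494 = -93930616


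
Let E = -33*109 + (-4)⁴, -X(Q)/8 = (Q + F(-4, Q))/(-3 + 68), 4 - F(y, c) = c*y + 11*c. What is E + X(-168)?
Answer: -225261/65 ≈ -3465.6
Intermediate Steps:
F(y, c) = 4 - 11*c - c*y (F(y, c) = 4 - (c*y + 11*c) = 4 - (11*c + c*y) = 4 + (-11*c - c*y) = 4 - 11*c - c*y)
X(Q) = -32/65 + 48*Q/65 (X(Q) = -8*(Q + (4 - 11*Q - 1*Q*(-4)))/(-3 + 68) = -8*(Q + (4 - 11*Q + 4*Q))/65 = -8*(Q + (4 - 7*Q))/65 = -8*(4 - 6*Q)/65 = -8*(4/65 - 6*Q/65) = -32/65 + 48*Q/65)
E = -3341 (E = -3597 + 256 = -3341)
E + X(-168) = -3341 + (-32/65 + (48/65)*(-168)) = -3341 + (-32/65 - 8064/65) = -3341 - 8096/65 = -225261/65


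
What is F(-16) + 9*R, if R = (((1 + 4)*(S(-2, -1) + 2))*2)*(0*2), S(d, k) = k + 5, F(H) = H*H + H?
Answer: 240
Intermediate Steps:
F(H) = H + H² (F(H) = H² + H = H + H²)
S(d, k) = 5 + k
R = 0 (R = (((1 + 4)*((5 - 1) + 2))*2)*(0*2) = ((5*(4 + 2))*2)*0 = ((5*6)*2)*0 = (30*2)*0 = 60*0 = 0)
F(-16) + 9*R = -16*(1 - 16) + 9*0 = -16*(-15) + 0 = 240 + 0 = 240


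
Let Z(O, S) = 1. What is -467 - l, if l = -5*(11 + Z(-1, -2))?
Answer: -407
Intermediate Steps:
l = -60 (l = -5*(11 + 1) = -5*12 = -60)
-467 - l = -467 - 1*(-60) = -467 + 60 = -407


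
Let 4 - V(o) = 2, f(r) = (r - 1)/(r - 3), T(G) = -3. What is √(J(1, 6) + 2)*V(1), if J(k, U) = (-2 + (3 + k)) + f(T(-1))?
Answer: 2*√42/3 ≈ 4.3205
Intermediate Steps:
f(r) = (-1 + r)/(-3 + r)
V(o) = 2 (V(o) = 4 - 1*2 = 4 - 2 = 2)
J(k, U) = 5/3 + k (J(k, U) = (-2 + (3 + k)) + (-1 - 3)/(-3 - 3) = (1 + k) - 4/(-6) = (1 + k) - ⅙*(-4) = (1 + k) + ⅔ = 5/3 + k)
√(J(1, 6) + 2)*V(1) = √((5/3 + 1) + 2)*2 = √(8/3 + 2)*2 = √(14/3)*2 = (√42/3)*2 = 2*√42/3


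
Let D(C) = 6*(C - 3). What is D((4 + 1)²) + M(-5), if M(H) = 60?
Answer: 192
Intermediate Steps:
D(C) = -18 + 6*C (D(C) = 6*(-3 + C) = -18 + 6*C)
D((4 + 1)²) + M(-5) = (-18 + 6*(4 + 1)²) + 60 = (-18 + 6*5²) + 60 = (-18 + 6*25) + 60 = (-18 + 150) + 60 = 132 + 60 = 192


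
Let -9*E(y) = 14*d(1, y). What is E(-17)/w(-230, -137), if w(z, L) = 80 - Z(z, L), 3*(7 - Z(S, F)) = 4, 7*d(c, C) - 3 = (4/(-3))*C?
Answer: -154/2007 ≈ -0.076731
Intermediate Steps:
d(c, C) = 3/7 - 4*C/21 (d(c, C) = 3/7 + ((4/(-3))*C)/7 = 3/7 + ((4*(-⅓))*C)/7 = 3/7 + (-4*C/3)/7 = 3/7 - 4*C/21)
Z(S, F) = 17/3 (Z(S, F) = 7 - ⅓*4 = 7 - 4/3 = 17/3)
w(z, L) = 223/3 (w(z, L) = 80 - 1*17/3 = 80 - 17/3 = 223/3)
E(y) = -⅔ + 8*y/27 (E(y) = -14*(3/7 - 4*y/21)/9 = -(6 - 8*y/3)/9 = -⅔ + 8*y/27)
E(-17)/w(-230, -137) = (-⅔ + (8/27)*(-17))/(223/3) = (-⅔ - 136/27)*(3/223) = -154/27*3/223 = -154/2007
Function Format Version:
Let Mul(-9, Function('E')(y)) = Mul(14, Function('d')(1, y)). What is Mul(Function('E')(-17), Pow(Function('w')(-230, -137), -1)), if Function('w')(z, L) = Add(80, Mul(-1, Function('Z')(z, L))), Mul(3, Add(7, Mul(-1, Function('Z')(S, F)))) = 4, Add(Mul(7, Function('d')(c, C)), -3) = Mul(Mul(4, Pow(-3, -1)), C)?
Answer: Rational(-154, 2007) ≈ -0.076731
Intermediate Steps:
Function('d')(c, C) = Add(Rational(3, 7), Mul(Rational(-4, 21), C)) (Function('d')(c, C) = Add(Rational(3, 7), Mul(Rational(1, 7), Mul(Mul(4, Pow(-3, -1)), C))) = Add(Rational(3, 7), Mul(Rational(1, 7), Mul(Mul(4, Rational(-1, 3)), C))) = Add(Rational(3, 7), Mul(Rational(1, 7), Mul(Rational(-4, 3), C))) = Add(Rational(3, 7), Mul(Rational(-4, 21), C)))
Function('Z')(S, F) = Rational(17, 3) (Function('Z')(S, F) = Add(7, Mul(Rational(-1, 3), 4)) = Add(7, Rational(-4, 3)) = Rational(17, 3))
Function('w')(z, L) = Rational(223, 3) (Function('w')(z, L) = Add(80, Mul(-1, Rational(17, 3))) = Add(80, Rational(-17, 3)) = Rational(223, 3))
Function('E')(y) = Add(Rational(-2, 3), Mul(Rational(8, 27), y)) (Function('E')(y) = Mul(Rational(-1, 9), Mul(14, Add(Rational(3, 7), Mul(Rational(-4, 21), y)))) = Mul(Rational(-1, 9), Add(6, Mul(Rational(-8, 3), y))) = Add(Rational(-2, 3), Mul(Rational(8, 27), y)))
Mul(Function('E')(-17), Pow(Function('w')(-230, -137), -1)) = Mul(Add(Rational(-2, 3), Mul(Rational(8, 27), -17)), Pow(Rational(223, 3), -1)) = Mul(Add(Rational(-2, 3), Rational(-136, 27)), Rational(3, 223)) = Mul(Rational(-154, 27), Rational(3, 223)) = Rational(-154, 2007)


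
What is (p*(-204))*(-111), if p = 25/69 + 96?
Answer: 50186652/23 ≈ 2.1820e+6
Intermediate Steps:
p = 6649/69 (p = 25*(1/69) + 96 = 25/69 + 96 = 6649/69 ≈ 96.362)
(p*(-204))*(-111) = ((6649/69)*(-204))*(-111) = -452132/23*(-111) = 50186652/23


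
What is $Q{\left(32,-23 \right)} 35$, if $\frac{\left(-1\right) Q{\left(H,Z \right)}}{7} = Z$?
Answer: $5635$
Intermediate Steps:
$Q{\left(H,Z \right)} = - 7 Z$
$Q{\left(32,-23 \right)} 35 = \left(-7\right) \left(-23\right) 35 = 161 \cdot 35 = 5635$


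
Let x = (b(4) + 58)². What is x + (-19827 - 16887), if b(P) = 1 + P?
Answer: -32745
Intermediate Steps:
x = 3969 (x = ((1 + 4) + 58)² = (5 + 58)² = 63² = 3969)
x + (-19827 - 16887) = 3969 + (-19827 - 16887) = 3969 - 36714 = -32745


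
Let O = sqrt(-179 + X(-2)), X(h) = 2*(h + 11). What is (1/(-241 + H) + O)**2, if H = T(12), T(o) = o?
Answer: (-1 + 229*I*sqrt(161))**2/52441 ≈ -161.0 - 0.11082*I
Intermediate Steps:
H = 12
X(h) = 22 + 2*h (X(h) = 2*(11 + h) = 22 + 2*h)
O = I*sqrt(161) (O = sqrt(-179 + (22 + 2*(-2))) = sqrt(-179 + (22 - 4)) = sqrt(-179 + 18) = sqrt(-161) = I*sqrt(161) ≈ 12.689*I)
(1/(-241 + H) + O)**2 = (1/(-241 + 12) + I*sqrt(161))**2 = (1/(-229) + I*sqrt(161))**2 = (-1/229 + I*sqrt(161))**2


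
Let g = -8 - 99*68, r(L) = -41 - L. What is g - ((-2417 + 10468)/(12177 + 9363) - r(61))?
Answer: -147384731/21540 ≈ -6842.4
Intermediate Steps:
g = -6740 (g = -8 - 6732 = -6740)
g - ((-2417 + 10468)/(12177 + 9363) - r(61)) = -6740 - ((-2417 + 10468)/(12177 + 9363) - (-41 - 1*61)) = -6740 - (8051/21540 - (-41 - 61)) = -6740 - (8051*(1/21540) - 1*(-102)) = -6740 - (8051/21540 + 102) = -6740 - 1*2205131/21540 = -6740 - 2205131/21540 = -147384731/21540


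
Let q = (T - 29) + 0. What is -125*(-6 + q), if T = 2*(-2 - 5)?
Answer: 6125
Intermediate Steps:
T = -14 (T = 2*(-7) = -14)
q = -43 (q = (-14 - 29) + 0 = -43 + 0 = -43)
-125*(-6 + q) = -125*(-6 - 43) = -125*(-49) = 6125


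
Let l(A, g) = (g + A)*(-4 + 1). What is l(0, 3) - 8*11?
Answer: -97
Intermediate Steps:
l(A, g) = -3*A - 3*g (l(A, g) = (A + g)*(-3) = -3*A - 3*g)
l(0, 3) - 8*11 = (-3*0 - 3*3) - 8*11 = (0 - 9) - 88 = -9 - 88 = -97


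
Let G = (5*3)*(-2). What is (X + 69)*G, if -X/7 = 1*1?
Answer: -1860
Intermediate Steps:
X = -7 ≈ -7.0000
G = -30 (G = 15*(-2) = -30)
(X + 69)*G = (-7 + 69)*(-30) = 62*(-30) = -1860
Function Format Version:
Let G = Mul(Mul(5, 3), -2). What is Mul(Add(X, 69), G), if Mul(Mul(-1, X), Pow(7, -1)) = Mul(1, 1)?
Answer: -1860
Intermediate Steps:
X = -7 (X = Mul(-7, Mul(1, 1)) = Mul(-7, 1) = -7)
G = -30 (G = Mul(15, -2) = -30)
Mul(Add(X, 69), G) = Mul(Add(-7, 69), -30) = Mul(62, -30) = -1860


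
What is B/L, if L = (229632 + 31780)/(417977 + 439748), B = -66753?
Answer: -57255716925/261412 ≈ -2.1902e+5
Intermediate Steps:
L = 261412/857725 ≈ 0.30477
B/L = -66753/261412/857725 = -66753*857725/261412 = -57255716925/261412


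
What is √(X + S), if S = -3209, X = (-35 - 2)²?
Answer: 4*I*√115 ≈ 42.895*I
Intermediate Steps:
X = 1369 (X = (-37)² = 1369)
√(X + S) = √(1369 - 3209) = √(-1840) = 4*I*√115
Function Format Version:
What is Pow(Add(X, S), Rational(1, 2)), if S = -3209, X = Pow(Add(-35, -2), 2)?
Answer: Mul(4, I, Pow(115, Rational(1, 2))) ≈ Mul(42.895, I)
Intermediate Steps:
X = 1369 (X = Pow(-37, 2) = 1369)
Pow(Add(X, S), Rational(1, 2)) = Pow(Add(1369, -3209), Rational(1, 2)) = Pow(-1840, Rational(1, 2)) = Mul(4, I, Pow(115, Rational(1, 2)))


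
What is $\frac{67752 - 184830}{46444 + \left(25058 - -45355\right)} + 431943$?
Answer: $\frac{3882726621}{8989} \approx 4.3194 \cdot 10^{5}$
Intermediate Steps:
$\frac{67752 - 184830}{46444 + \left(25058 - -45355\right)} + 431943 = - \frac{117078}{46444 + \left(25058 + 45355\right)} + 431943 = - \frac{117078}{46444 + 70413} + 431943 = - \frac{117078}{116857} + 431943 = \left(-117078\right) \frac{1}{116857} + 431943 = - \frac{9006}{8989} + 431943 = \frac{3882726621}{8989}$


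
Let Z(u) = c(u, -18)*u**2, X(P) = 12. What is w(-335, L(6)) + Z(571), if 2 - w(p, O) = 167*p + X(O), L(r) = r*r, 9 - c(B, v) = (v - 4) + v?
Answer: 16031944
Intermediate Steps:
c(B, v) = 13 - 2*v (c(B, v) = 9 - ((v - 4) + v) = 9 - ((-4 + v) + v) = 9 - (-4 + 2*v) = 9 + (4 - 2*v) = 13 - 2*v)
Z(u) = 49*u**2 (Z(u) = (13 - 2*(-18))*u**2 = (13 + 36)*u**2 = 49*u**2)
L(r) = r**2
w(p, O) = -10 - 167*p (w(p, O) = 2 - (167*p + 12) = 2 - (12 + 167*p) = 2 + (-12 - 167*p) = -10 - 167*p)
w(-335, L(6)) + Z(571) = (-10 - 167*(-335)) + 49*571**2 = (-10 + 55945) + 49*326041 = 55935 + 15976009 = 16031944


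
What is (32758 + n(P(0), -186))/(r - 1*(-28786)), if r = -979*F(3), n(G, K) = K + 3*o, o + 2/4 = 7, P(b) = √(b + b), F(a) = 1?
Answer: 65183/55614 ≈ 1.1721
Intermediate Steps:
P(b) = √2*√b (P(b) = √(2*b) = √2*√b)
o = 13/2 (o = -½ + 7 = 13/2 ≈ 6.5000)
n(G, K) = 39/2 + K (n(G, K) = K + 3*(13/2) = K + 39/2 = 39/2 + K)
r = -979 (r = -979*1 = -979)
(32758 + n(P(0), -186))/(r - 1*(-28786)) = (32758 + (39/2 - 186))/(-979 - 1*(-28786)) = (32758 - 333/2)/(-979 + 28786) = (65183/2)/27807 = (65183/2)*(1/27807) = 65183/55614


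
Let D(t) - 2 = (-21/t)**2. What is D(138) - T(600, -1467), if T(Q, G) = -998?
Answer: 2116049/2116 ≈ 1000.0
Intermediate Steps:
D(t) = 2 + 441/t**2 (D(t) = 2 + (-21/t)**2 = 2 + 441/t**2)
D(138) - T(600, -1467) = (2 + 441/138**2) - 1*(-998) = (2 + 441*(1/19044)) + 998 = (2 + 49/2116) + 998 = 4281/2116 + 998 = 2116049/2116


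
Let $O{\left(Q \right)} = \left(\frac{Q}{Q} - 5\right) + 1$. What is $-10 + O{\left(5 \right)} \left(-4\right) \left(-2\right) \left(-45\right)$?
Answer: $1070$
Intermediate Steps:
$O{\left(Q \right)} = -3$ ($O{\left(Q \right)} = \left(1 - 5\right) + 1 = -4 + 1 = -3$)
$-10 + O{\left(5 \right)} \left(-4\right) \left(-2\right) \left(-45\right) = -10 + \left(-3\right) \left(-4\right) \left(-2\right) \left(-45\right) = -10 + 12 \left(-2\right) \left(-45\right) = -10 - -1080 = -10 + 1080 = 1070$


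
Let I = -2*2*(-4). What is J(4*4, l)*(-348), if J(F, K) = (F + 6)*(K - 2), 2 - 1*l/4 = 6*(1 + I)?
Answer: 3077712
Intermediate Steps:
I = 16 (I = -4*(-4) = 16)
l = -400 (l = 8 - 24*(1 + 16) = 8 - 24*17 = 8 - 4*102 = 8 - 408 = -400)
J(F, K) = (-2 + K)*(6 + F) (J(F, K) = (6 + F)*(-2 + K) = (-2 + K)*(6 + F))
J(4*4, l)*(-348) = (-12 - 8*4 + 6*(-400) + (4*4)*(-400))*(-348) = (-12 - 2*16 - 2400 + 16*(-400))*(-348) = (-12 - 32 - 2400 - 6400)*(-348) = -8844*(-348) = 3077712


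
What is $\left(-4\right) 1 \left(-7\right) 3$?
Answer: $84$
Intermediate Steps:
$\left(-4\right) 1 \left(-7\right) 3 = \left(-4\right) \left(-7\right) 3 = 28 \cdot 3 = 84$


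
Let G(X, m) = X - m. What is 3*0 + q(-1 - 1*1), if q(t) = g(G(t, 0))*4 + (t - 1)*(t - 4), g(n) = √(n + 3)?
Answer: 22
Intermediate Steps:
g(n) = √(3 + n)
q(t) = 4*√(3 + t) + (-1 + t)*(-4 + t) (q(t) = √(3 + (t - 1*0))*4 + (t - 1)*(t - 4) = √(3 + (t + 0))*4 + (-1 + t)*(-4 + t) = √(3 + t)*4 + (-1 + t)*(-4 + t) = 4*√(3 + t) + (-1 + t)*(-4 + t))
3*0 + q(-1 - 1*1) = 3*0 + (4 + (-1 - 1*1)² - 5*(-1 - 1*1) + 4*√(3 + (-1 - 1*1))) = 0 + (4 + (-1 - 1)² - 5*(-1 - 1) + 4*√(3 + (-1 - 1))) = 0 + (4 + (-2)² - 5*(-2) + 4*√(3 - 2)) = 0 + (4 + 4 + 10 + 4*√1) = 0 + (4 + 4 + 10 + 4*1) = 0 + (4 + 4 + 10 + 4) = 0 + 22 = 22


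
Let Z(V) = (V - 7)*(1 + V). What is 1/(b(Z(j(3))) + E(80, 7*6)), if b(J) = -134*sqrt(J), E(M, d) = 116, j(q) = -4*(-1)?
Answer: 29/70699 + 67*I*sqrt(15)/141398 ≈ 0.00041019 + 0.0018352*I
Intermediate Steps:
j(q) = 4
Z(V) = (1 + V)*(-7 + V) (Z(V) = (-7 + V)*(1 + V) = (1 + V)*(-7 + V))
1/(b(Z(j(3))) + E(80, 7*6)) = 1/(-134*sqrt(-7 + 4**2 - 6*4) + 116) = 1/(-134*sqrt(-7 + 16 - 24) + 116) = 1/(-134*I*sqrt(15) + 116) = 1/(116 - 134*I*sqrt(15))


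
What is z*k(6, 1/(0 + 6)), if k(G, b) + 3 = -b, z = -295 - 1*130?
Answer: 8075/6 ≈ 1345.8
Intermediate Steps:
z = -425 (z = -295 - 130 = -425)
k(G, b) = -3 - b
z*k(6, 1/(0 + 6)) = -425*(-3 - 1/(0 + 6)) = -425*(-3 - 1/6) = -425*(-3 - 1*⅙) = -425*(-3 - ⅙) = -425*(-19/6) = 8075/6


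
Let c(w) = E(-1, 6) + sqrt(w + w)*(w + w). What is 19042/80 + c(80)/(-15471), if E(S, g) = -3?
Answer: 49099837/206280 - 640*sqrt(10)/15471 ≈ 237.89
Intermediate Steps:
c(w) = -3 + 2*sqrt(2)*w**(3/2) (c(w) = -3 + sqrt(w + w)*(w + w) = -3 + sqrt(2*w)*(2*w) = -3 + (sqrt(2)*sqrt(w))*(2*w) = -3 + 2*sqrt(2)*w**(3/2))
19042/80 + c(80)/(-15471) = 19042/80 + (-3 + 2*sqrt(2)*80**(3/2))/(-15471) = 19042*(1/80) + (-3 + 2*sqrt(2)*(320*sqrt(5)))*(-1/15471) = 9521/40 + (-3 + 640*sqrt(10))*(-1/15471) = 9521/40 + (1/5157 - 640*sqrt(10)/15471) = 49099837/206280 - 640*sqrt(10)/15471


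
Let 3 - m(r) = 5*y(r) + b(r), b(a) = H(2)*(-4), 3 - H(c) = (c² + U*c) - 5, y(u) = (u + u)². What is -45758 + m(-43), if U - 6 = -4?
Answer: -82735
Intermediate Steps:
U = 2 (U = 6 - 4 = 2)
y(u) = 4*u² (y(u) = (2*u)² = 4*u²)
H(c) = 8 - c² - 2*c (H(c) = 3 - ((c² + 2*c) - 5) = 3 - (-5 + c² + 2*c) = 3 + (5 - c² - 2*c) = 8 - c² - 2*c)
b(a) = 0 (b(a) = (8 - 1*2² - 2*2)*(-4) = (8 - 1*4 - 4)*(-4) = (8 - 4 - 4)*(-4) = 0*(-4) = 0)
m(r) = 3 - 20*r² (m(r) = 3 - (5*(4*r²) + 0) = 3 - (20*r² + 0) = 3 - 20*r²)
-45758 + m(-43) = -45758 + (3 - 20*(-43)²) = -45758 + (3 - 20*1849) = -45758 + (3 - 36980) = -45758 - 36977 = -82735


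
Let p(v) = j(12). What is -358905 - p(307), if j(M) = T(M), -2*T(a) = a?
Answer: -358899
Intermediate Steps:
T(a) = -a/2
j(M) = -M/2
p(v) = -6 (p(v) = -1/2*12 = -6)
-358905 - p(307) = -358905 - 1*(-6) = -358905 + 6 = -358899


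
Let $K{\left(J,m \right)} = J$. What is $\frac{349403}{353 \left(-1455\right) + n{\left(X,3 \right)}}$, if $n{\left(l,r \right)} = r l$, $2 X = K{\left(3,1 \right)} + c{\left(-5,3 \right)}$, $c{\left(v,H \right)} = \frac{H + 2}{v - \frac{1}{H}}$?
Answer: $- \frac{11180896}{16435581} \approx -0.68029$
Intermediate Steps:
$c{\left(v,H \right)} = \frac{2 + H}{v - \frac{1}{H}}$
$X = \frac{33}{32}$ ($X = \frac{3 + \frac{3 \left(2 + 3\right)}{-1 + 3 \left(-5\right)}}{2} = \frac{3 + 3 \frac{1}{-1 - 15} \cdot 5}{2} = \frac{3 + 3 \frac{1}{-16} \cdot 5}{2} = \frac{3 + 3 \left(- \frac{1}{16}\right) 5}{2} = \frac{3 - \frac{15}{16}}{2} = \frac{1}{2} \cdot \frac{33}{16} = \frac{33}{32} \approx 1.0313$)
$n{\left(l,r \right)} = l r$
$\frac{349403}{353 \left(-1455\right) + n{\left(X,3 \right)}} = \frac{349403}{353 \left(-1455\right) + \frac{33}{32} \cdot 3} = \frac{349403}{-513615 + \frac{99}{32}} = \frac{349403}{- \frac{16435581}{32}} = 349403 \left(- \frac{32}{16435581}\right) = - \frac{11180896}{16435581}$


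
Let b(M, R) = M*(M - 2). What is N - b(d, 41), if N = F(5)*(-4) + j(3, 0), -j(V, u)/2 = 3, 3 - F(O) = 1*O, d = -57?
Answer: -3361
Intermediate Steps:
F(O) = 3 - O
j(V, u) = -6 (j(V, u) = -2*3 = -6)
b(M, R) = M*(-2 + M)
N = 2 (N = (3 - 1*5)*(-4) - 6 = (3 - 5)*(-4) - 6 = -2*(-4) - 6 = 8 - 6 = 2)
N - b(d, 41) = 2 - (-57)*(-2 - 57) = 2 - (-57)*(-59) = 2 - 1*3363 = 2 - 3363 = -3361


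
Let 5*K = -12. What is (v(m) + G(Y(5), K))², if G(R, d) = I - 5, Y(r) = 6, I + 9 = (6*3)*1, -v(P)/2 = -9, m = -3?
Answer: 484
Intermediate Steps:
v(P) = 18 (v(P) = -2*(-9) = 18)
I = 9 (I = -9 + (6*3)*1 = -9 + 18*1 = -9 + 18 = 9)
K = -12/5 (K = (⅕)*(-12) = -12/5 ≈ -2.4000)
G(R, d) = 4 (G(R, d) = 9 - 5 = 4)
(v(m) + G(Y(5), K))² = (18 + 4)² = 22² = 484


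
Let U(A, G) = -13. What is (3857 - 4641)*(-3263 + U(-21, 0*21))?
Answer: 2568384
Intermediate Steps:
(3857 - 4641)*(-3263 + U(-21, 0*21)) = (3857 - 4641)*(-3263 - 13) = -784*(-3276) = 2568384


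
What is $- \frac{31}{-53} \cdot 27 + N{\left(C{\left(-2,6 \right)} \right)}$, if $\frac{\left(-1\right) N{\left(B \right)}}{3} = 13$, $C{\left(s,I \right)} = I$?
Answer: $- \frac{1230}{53} \approx -23.208$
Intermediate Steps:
$N{\left(B \right)} = -39$ ($N{\left(B \right)} = \left(-3\right) 13 = -39$)
$- \frac{31}{-53} \cdot 27 + N{\left(C{\left(-2,6 \right)} \right)} = - \frac{31}{-53} \cdot 27 - 39 = \left(-31\right) \left(- \frac{1}{53}\right) 27 - 39 = \frac{31}{53} \cdot 27 - 39 = \frac{837}{53} - 39 = - \frac{1230}{53}$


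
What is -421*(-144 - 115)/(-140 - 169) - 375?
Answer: -224914/309 ≈ -727.88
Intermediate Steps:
-421*(-144 - 115)/(-140 - 169) - 375 = -(-109039)/(-309) - 375 = -(-109039)*(-1)/309 - 375 = -421*259/309 - 375 = -109039/309 - 375 = -224914/309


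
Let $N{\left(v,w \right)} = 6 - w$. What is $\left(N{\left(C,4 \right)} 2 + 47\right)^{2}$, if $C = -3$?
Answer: $2601$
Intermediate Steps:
$\left(N{\left(C,4 \right)} 2 + 47\right)^{2} = \left(\left(6 - 4\right) 2 + 47\right)^{2} = \left(2 \cdot 2 + 47\right)^{2} = \left(4 + 47\right)^{2} = 51^{2} = 2601$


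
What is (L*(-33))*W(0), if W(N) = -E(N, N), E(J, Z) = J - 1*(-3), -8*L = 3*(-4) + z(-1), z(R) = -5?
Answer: 1683/8 ≈ 210.38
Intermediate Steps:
L = 17/8 (L = -(3*(-4) - 5)/8 = -(-12 - 5)/8 = -⅛*(-17) = 17/8 ≈ 2.1250)
E(J, Z) = 3 + J (E(J, Z) = J + 3 = 3 + J)
W(N) = -3 - N (W(N) = -(3 + N) = -3 - N)
(L*(-33))*W(0) = ((17/8)*(-33))*(-3 - 1*0) = -561*(-3 + 0)/8 = -561/8*(-3) = 1683/8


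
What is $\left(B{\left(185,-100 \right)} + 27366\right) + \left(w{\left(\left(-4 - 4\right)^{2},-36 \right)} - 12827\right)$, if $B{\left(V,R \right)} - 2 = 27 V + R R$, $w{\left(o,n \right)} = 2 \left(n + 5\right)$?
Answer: $29474$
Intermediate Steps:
$w{\left(o,n \right)} = 10 + 2 n$ ($w{\left(o,n \right)} = 2 \left(5 + n\right) = 10 + 2 n$)
$B{\left(V,R \right)} = 2 + R^{2} + 27 V$ ($B{\left(V,R \right)} = 2 + \left(27 V + R R\right) = 2 + \left(27 V + R^{2}\right) = 2 + \left(R^{2} + 27 V\right) = 2 + R^{2} + 27 V$)
$\left(B{\left(185,-100 \right)} + 27366\right) + \left(w{\left(\left(-4 - 4\right)^{2},-36 \right)} - 12827\right) = \left(\left(2 + \left(-100\right)^{2} + 27 \cdot 185\right) + 27366\right) + \left(\left(10 + 2 \left(-36\right)\right) - 12827\right) = \left(\left(2 + 10000 + 4995\right) + 27366\right) + \left(\left(10 - 72\right) - 12827\right) = \left(14997 + 27366\right) - 12889 = 42363 - 12889 = 29474$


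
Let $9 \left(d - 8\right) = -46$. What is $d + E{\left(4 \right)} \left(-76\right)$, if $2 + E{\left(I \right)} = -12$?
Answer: $\frac{9602}{9} \approx 1066.9$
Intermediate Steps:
$d = \frac{26}{9}$ ($d = 8 + \frac{1}{9} \left(-46\right) = 8 - \frac{46}{9} = \frac{26}{9} \approx 2.8889$)
$E{\left(I \right)} = -14$ ($E{\left(I \right)} = -2 - 12 = -14$)
$d + E{\left(4 \right)} \left(-76\right) = \frac{26}{9} - -1064 = \frac{26}{9} + 1064 = \frac{9602}{9}$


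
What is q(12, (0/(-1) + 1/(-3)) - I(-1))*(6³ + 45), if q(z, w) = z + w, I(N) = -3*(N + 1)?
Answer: 3045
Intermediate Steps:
I(N) = -3 - 3*N (I(N) = -3*(1 + N) = -3 - 3*N)
q(z, w) = w + z
q(12, (0/(-1) + 1/(-3)) - I(-1))*(6³ + 45) = (((0/(-1) + 1/(-3)) - (-3 - 3*(-1))) + 12)*(6³ + 45) = (((0*(-1) + 1*(-⅓)) - (-3 + 3)) + 12)*(216 + 45) = (((0 - ⅓) - 1*0) + 12)*261 = ((-⅓ + 0) + 12)*261 = (-⅓ + 12)*261 = (35/3)*261 = 3045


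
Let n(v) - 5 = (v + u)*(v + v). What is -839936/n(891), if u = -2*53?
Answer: -839936/1398875 ≈ -0.60044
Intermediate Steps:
u = -106
n(v) = 5 + 2*v*(-106 + v) (n(v) = 5 + (v - 106)*(v + v) = 5 + (-106 + v)*(2*v) = 5 + 2*v*(-106 + v))
-839936/n(891) = -839936/(5 - 212*891 + 2*891**2) = -839936/(5 - 188892 + 2*793881) = -839936/(5 - 188892 + 1587762) = -839936/1398875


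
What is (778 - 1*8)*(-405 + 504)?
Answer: 76230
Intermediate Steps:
(778 - 1*8)*(-405 + 504) = (778 - 8)*99 = 770*99 = 76230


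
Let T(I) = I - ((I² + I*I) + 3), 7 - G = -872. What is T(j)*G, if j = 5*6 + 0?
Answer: -1558467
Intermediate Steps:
G = 879 (G = 7 - 1*(-872) = 7 + 872 = 879)
j = 30 (j = 30 + 0 = 30)
T(I) = -3 + I - 2*I² (T(I) = I - ((I² + I²) + 3) = I - (2*I² + 3) = I - (3 + 2*I²) = I + (-3 - 2*I²) = -3 + I - 2*I²)
T(j)*G = (-3 + 30 - 2*30²)*879 = (-3 + 30 - 2*900)*879 = (-3 + 30 - 1800)*879 = -1773*879 = -1558467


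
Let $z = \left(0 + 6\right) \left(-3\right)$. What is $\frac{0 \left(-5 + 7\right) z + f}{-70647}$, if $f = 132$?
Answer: $- \frac{44}{23549} \approx -0.0018684$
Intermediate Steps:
$z = -18$ ($z = 6 \left(-3\right) = -18$)
$\frac{0 \left(-5 + 7\right) z + f}{-70647} = \frac{0 \left(-5 + 7\right) \left(-18\right) + 132}{-70647} = \left(0 \cdot 2 \left(-18\right) + 132\right) \left(- \frac{1}{70647}\right) = \left(0 \left(-18\right) + 132\right) \left(- \frac{1}{70647}\right) = \left(0 + 132\right) \left(- \frac{1}{70647}\right) = 132 \left(- \frac{1}{70647}\right) = - \frac{44}{23549}$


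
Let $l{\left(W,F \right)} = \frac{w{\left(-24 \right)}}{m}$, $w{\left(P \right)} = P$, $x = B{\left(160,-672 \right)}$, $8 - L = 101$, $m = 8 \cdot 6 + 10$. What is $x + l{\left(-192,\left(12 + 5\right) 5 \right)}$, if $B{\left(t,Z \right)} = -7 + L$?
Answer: $- \frac{2912}{29} \approx -100.41$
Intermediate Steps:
$m = 58$ ($m = 48 + 10 = 58$)
$L = -93$ ($L = 8 - 101 = -93$)
$B{\left(t,Z \right)} = -100$ ($B{\left(t,Z \right)} = -7 - 93 = -100$)
$x = -100$
$l{\left(W,F \right)} = - \frac{12}{29}$ ($l{\left(W,F \right)} = - \frac{24}{58} = \left(-24\right) \frac{1}{58} = - \frac{12}{29}$)
$x + l{\left(-192,\left(12 + 5\right) 5 \right)} = -100 - \frac{12}{29} = - \frac{2912}{29}$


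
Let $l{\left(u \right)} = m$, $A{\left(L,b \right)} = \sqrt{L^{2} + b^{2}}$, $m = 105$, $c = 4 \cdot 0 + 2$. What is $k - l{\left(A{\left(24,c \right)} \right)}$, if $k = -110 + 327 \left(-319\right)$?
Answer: $-104528$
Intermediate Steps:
$c = 2$ ($c = 0 + 2 = 2$)
$k = -104423$ ($k = -110 - 104313 = -104423$)
$l{\left(u \right)} = 105$
$k - l{\left(A{\left(24,c \right)} \right)} = -104423 - 105 = -104528$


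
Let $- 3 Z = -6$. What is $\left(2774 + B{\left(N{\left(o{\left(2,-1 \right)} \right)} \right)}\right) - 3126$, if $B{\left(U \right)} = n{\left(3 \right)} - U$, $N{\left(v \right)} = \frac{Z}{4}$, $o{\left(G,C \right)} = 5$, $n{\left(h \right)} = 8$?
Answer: $- \frac{689}{2} \approx -344.5$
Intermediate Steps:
$Z = 2$ ($Z = \left(- \frac{1}{3}\right) \left(-6\right) = 2$)
$N{\left(v \right)} = \frac{1}{2}$ ($N{\left(v \right)} = \frac{2}{4} = 2 \cdot \frac{1}{4} = \frac{1}{2}$)
$B{\left(U \right)} = 8 - U$
$\left(2774 + B{\left(N{\left(o{\left(2,-1 \right)} \right)} \right)}\right) - 3126 = \left(2774 + \left(8 - \frac{1}{2}\right)\right) - 3126 = \left(2774 + \frac{15}{2}\right) - 3126 = \frac{5563}{2} - 3126 = - \frac{689}{2}$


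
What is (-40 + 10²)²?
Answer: 3600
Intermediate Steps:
(-40 + 10²)² = (-40 + 100)² = 60² = 3600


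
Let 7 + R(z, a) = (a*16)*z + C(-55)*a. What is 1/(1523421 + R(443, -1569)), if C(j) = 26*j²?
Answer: -1/132999508 ≈ -7.5188e-9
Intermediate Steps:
R(z, a) = -7 + 78650*a + 16*a*z (R(z, a) = -7 + ((a*16)*z + (26*(-55)²)*a) = -7 + ((16*a)*z + (26*3025)*a) = -7 + (16*a*z + 78650*a) = -7 + (78650*a + 16*a*z) = -7 + 78650*a + 16*a*z)
1/(1523421 + R(443, -1569)) = 1/(1523421 + (-7 + 78650*(-1569) + 16*(-1569)*443)) = 1/(1523421 + (-7 - 123401850 - 11121072)) = 1/(1523421 - 134522929) = 1/(-132999508) = -1/132999508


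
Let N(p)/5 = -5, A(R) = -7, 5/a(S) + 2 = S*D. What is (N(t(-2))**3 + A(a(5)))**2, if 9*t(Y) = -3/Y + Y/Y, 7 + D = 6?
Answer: 244359424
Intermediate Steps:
D = -1 (D = -7 + 6 = -1)
t(Y) = 1/9 - 1/(3*Y) (t(Y) = (-3/Y + Y/Y)/9 = (-3/Y + 1)/9 = (1 - 3/Y)/9 = 1/9 - 1/(3*Y))
a(S) = 5/(-2 - S) (a(S) = 5/(-2 + S*(-1)) = 5/(-2 - S))
N(p) = -25 (N(p) = 5*(-5) = -25)
(N(t(-2))**3 + A(a(5)))**2 = ((-25)**3 - 7)**2 = (-15625 - 7)**2 = (-15632)**2 = 244359424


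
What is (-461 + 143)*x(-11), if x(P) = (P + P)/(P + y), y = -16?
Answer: -2332/9 ≈ -259.11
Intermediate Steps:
x(P) = 2*P/(-16 + P) (x(P) = (P + P)/(P - 16) = (2*P)/(-16 + P) = 2*P/(-16 + P))
(-461 + 143)*x(-11) = (-461 + 143)*(2*(-11)/(-16 - 11)) = -636*(-11)/(-27) = -636*(-11)*(-1)/27 = -318*22/27 = -2332/9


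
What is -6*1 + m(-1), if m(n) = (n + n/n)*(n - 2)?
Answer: -6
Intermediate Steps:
m(n) = (1 + n)*(-2 + n) (m(n) = (n + 1)*(-2 + n) = (1 + n)*(-2 + n))
-6*1 + m(-1) = -6*1 + (-2 + (-1)² - 1*(-1)) = -6 + (-2 + 1 + 1) = -6 + 0 = -6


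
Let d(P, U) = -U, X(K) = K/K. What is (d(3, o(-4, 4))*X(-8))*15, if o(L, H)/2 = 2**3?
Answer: -240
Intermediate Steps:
o(L, H) = 16 (o(L, H) = 2*2**3 = 2*8 = 16)
X(K) = 1
(d(3, o(-4, 4))*X(-8))*15 = (-1*16*1)*15 = -16*1*15 = -16*15 = -240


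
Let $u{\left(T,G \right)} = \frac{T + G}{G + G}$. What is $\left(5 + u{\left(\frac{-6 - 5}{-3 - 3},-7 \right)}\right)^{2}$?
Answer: $\frac{203401}{7056} \approx 28.827$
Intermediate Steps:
$u{\left(T,G \right)} = \frac{G + T}{2 G}$
$\left(5 + u{\left(\frac{-6 - 5}{-3 - 3},-7 \right)}\right)^{2} = \left(5 + \frac{-7 + \frac{-6 - 5}{-3 - 3}}{2 \left(-7\right)}\right)^{2} = \left(5 + \frac{1}{2} \left(- \frac{1}{7}\right) \left(-7 - \frac{11}{-6}\right)\right)^{2} = \left(5 + \frac{1}{2} \left(- \frac{1}{7}\right) \left(-7 - - \frac{11}{6}\right)\right)^{2} = \left(5 + \frac{1}{2} \left(- \frac{1}{7}\right) \left(-7 + \frac{11}{6}\right)\right)^{2} = \left(5 + \frac{1}{2} \left(- \frac{1}{7}\right) \left(- \frac{31}{6}\right)\right)^{2} = \left(5 + \frac{31}{84}\right)^{2} = \left(\frac{451}{84}\right)^{2} = \frac{203401}{7056}$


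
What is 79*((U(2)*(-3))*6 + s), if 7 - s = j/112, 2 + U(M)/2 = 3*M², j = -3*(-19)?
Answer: -3127847/112 ≈ -27927.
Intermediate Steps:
j = 57
U(M) = -4 + 6*M² (U(M) = -4 + 2*(3*M²) = -4 + 6*M²)
s = 727/112 (s = 7 - 57/112 = 727/112 ≈ 6.4911)
79*((U(2)*(-3))*6 + s) = 79*(((-4 + 6*2²)*(-3))*6 + 727/112) = 79*(((-4 + 6*4)*(-3))*6 + 727/112) = 79*(((-4 + 24)*(-3))*6 + 727/112) = 79*((20*(-3))*6 + 727/112) = 79*(-60*6 + 727/112) = 79*(-360 + 727/112) = 79*(-39593/112) = -3127847/112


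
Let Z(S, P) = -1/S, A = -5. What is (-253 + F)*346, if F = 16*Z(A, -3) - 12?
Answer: -452914/5 ≈ -90583.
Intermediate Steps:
F = -44/5 (F = 16*(-1/(-5)) - 12 = 16*(-1*(-1/5)) - 12 = 16*(1/5) - 12 = 16/5 - 12 = -44/5 ≈ -8.8000)
(-253 + F)*346 = (-253 - 44/5)*346 = -1309/5*346 = -452914/5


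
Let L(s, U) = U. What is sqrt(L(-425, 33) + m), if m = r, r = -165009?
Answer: 4*I*sqrt(10311) ≈ 406.17*I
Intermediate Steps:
m = -165009
sqrt(L(-425, 33) + m) = sqrt(33 - 165009) = sqrt(-164976) = 4*I*sqrt(10311)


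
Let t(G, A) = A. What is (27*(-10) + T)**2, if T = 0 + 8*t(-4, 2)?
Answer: 64516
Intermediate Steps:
T = 16 (T = 0 + 8*2 = 0 + 16 = 16)
(27*(-10) + T)**2 = (27*(-10) + 16)**2 = (-270 + 16)**2 = (-254)**2 = 64516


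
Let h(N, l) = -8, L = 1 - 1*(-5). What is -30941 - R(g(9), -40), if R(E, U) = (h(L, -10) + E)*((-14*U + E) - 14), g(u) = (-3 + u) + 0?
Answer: -29837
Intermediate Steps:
L = 6 (L = 1 + 5 = 6)
g(u) = -3 + u
R(E, U) = (-8 + E)*(-14 + E - 14*U) (R(E, U) = (-8 + E)*((-14*U + E) - 14) = (-8 + E)*((E - 14*U) - 14) = (-8 + E)*(-14 + E - 14*U))
-30941 - R(g(9), -40) = -30941 - (112 + (-3 + 9)² - 22*(-3 + 9) + 112*(-40) - 14*(-3 + 9)*(-40)) = -30941 - (112 + 6² - 22*6 - 4480 - 14*6*(-40)) = -30941 - (112 + 36 - 132 - 4480 + 3360) = -30941 - 1*(-1104) = -30941 + 1104 = -29837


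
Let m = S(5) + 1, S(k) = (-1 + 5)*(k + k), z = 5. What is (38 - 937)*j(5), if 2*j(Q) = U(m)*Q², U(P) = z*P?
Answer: -4607375/2 ≈ -2.3037e+6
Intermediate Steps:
S(k) = 8*k (S(k) = 4*(2*k) = 8*k)
m = 41 (m = 8*5 + 1 = 40 + 1 = 41)
U(P) = 5*P
j(Q) = 205*Q²/2 (j(Q) = ((5*41)*Q²)/2 = (205*Q²)/2 = 205*Q²/2)
(38 - 937)*j(5) = (38 - 937)*((205/2)*5²) = -184295*25/2 = -899*5125/2 = -4607375/2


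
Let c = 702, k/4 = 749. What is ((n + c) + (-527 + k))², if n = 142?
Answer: 10975969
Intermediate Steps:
k = 2996 (k = 4*749 = 2996)
((n + c) + (-527 + k))² = ((142 + 702) + (-527 + 2996))² = (844 + 2469)² = 3313² = 10975969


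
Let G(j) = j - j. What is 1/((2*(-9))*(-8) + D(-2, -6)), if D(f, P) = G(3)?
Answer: 1/144 ≈ 0.0069444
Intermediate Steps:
G(j) = 0
D(f, P) = 0
1/((2*(-9))*(-8) + D(-2, -6)) = 1/((2*(-9))*(-8) + 0) = 1/(-18*(-8) + 0) = 1/(144 + 0) = 1/144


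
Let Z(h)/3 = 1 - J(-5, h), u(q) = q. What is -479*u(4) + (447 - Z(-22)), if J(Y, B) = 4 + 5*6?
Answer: -1370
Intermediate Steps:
J(Y, B) = 34 (J(Y, B) = 4 + 30 = 34)
Z(h) = -99 (Z(h) = 3*(1 - 1*34) = 3*(1 - 34) = 3*(-33) = -99)
-479*u(4) + (447 - Z(-22)) = -479*4 + (447 - 1*(-99)) = -1916 + (447 + 99) = -1916 + 546 = -1370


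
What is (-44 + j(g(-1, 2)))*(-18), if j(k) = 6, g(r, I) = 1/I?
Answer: 684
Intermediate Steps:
g(r, I) = 1/I
(-44 + j(g(-1, 2)))*(-18) = (-44 + 6)*(-18) = -38*(-18) = 684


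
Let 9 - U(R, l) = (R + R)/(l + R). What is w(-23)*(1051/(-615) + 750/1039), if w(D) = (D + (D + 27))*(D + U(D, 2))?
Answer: -814914788/2683737 ≈ -303.65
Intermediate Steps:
U(R, l) = 9 - 2*R/(R + l) (U(R, l) = 9 - (R + R)/(l + R) = 9 - 2*R/(R + l))
w(D) = (27 + 2*D)*(D + (18 + 7*D)/(2 + D)) (w(D) = (D + (D + 27))*(D + (7*D + 9*2)/(D + 2)) = (D + (27 + D))*(D + (7*D + 18)/(2 + D)) = (27 + 2*D)*(D + (18 + 7*D)/(2 + D)))
w(-23)*(1051/(-615) + 750/1039) = ((486 + 2*(-23)³ + 45*(-23)² + 279*(-23))/(2 - 23))*(1051/(-615) + 750/1039) = ((486 + 2*(-12167) + 45*529 - 6417)/(-21))*(1051*(-1/615) + 750*(1/1039)) = (-(486 - 24334 + 23805 - 6417)/21)*(-1051/615 + 750/1039) = -1/21*(-6460)*(-630739/638985) = (6460/21)*(-630739/638985) = -814914788/2683737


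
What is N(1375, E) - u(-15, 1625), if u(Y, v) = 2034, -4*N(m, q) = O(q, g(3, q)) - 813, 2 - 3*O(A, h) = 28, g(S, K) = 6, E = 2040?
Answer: -21943/12 ≈ -1828.6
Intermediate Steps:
O(A, h) = -26/3 (O(A, h) = 2/3 - 1/3*28 = 2/3 - 28/3 = -26/3)
N(m, q) = 2465/12 (N(m, q) = -(-26/3 - 813)/4 = -1/4*(-2465/3) = 2465/12)
N(1375, E) - u(-15, 1625) = 2465/12 - 1*2034 = 2465/12 - 2034 = -21943/12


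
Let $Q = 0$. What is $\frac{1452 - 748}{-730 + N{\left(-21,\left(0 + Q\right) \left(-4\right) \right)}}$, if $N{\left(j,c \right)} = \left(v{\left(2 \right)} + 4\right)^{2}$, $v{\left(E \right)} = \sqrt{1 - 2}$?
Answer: $- \frac{503360}{511289} - \frac{5632 i}{511289} \approx -0.98449 - 0.011015 i$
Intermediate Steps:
$v{\left(E \right)} = i$ ($v{\left(E \right)} = \sqrt{-1} = i$)
$N{\left(j,c \right)} = \left(4 + i\right)^{2}$ ($N{\left(j,c \right)} = \left(i + 4\right)^{2} = \left(4 + i\right)^{2}$)
$\frac{1452 - 748}{-730 + N{\left(-21,\left(0 + Q\right) \left(-4\right) \right)}} = \frac{1452 - 748}{-730 + \left(4 + i\right)^{2}} = \frac{704}{-730 + \left(4 + i\right)^{2}}$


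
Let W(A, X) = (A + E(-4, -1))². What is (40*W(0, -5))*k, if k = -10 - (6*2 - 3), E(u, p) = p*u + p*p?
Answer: -19000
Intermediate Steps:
E(u, p) = p² + p*u (E(u, p) = p*u + p² = p² + p*u)
k = -19 (k = -10 - (12 - 3) = -10 - 1*9 = -10 - 9 = -19)
W(A, X) = (5 + A)² (W(A, X) = (A - (-1 - 4))² = (A - 1*(-5))² = (A + 5)² = (5 + A)²)
(40*W(0, -5))*k = (40*(5 + 0)²)*(-19) = (40*5²)*(-19) = (40*25)*(-19) = 1000*(-19) = -19000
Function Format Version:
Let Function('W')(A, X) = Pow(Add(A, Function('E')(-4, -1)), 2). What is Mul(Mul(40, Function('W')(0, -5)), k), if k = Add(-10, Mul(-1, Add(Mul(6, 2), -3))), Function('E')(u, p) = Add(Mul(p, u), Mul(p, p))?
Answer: -19000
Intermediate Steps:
Function('E')(u, p) = Add(Pow(p, 2), Mul(p, u)) (Function('E')(u, p) = Add(Mul(p, u), Pow(p, 2)) = Add(Pow(p, 2), Mul(p, u)))
k = -19 (k = Add(-10, Mul(-1, Add(12, -3))) = Add(-10, Mul(-1, 9)) = Add(-10, -9) = -19)
Function('W')(A, X) = Pow(Add(5, A), 2) (Function('W')(A, X) = Pow(Add(A, Mul(-1, Add(-1, -4))), 2) = Pow(Add(A, Mul(-1, -5)), 2) = Pow(Add(A, 5), 2) = Pow(Add(5, A), 2))
Mul(Mul(40, Function('W')(0, -5)), k) = Mul(Mul(40, Pow(Add(5, 0), 2)), -19) = Mul(Mul(40, Pow(5, 2)), -19) = Mul(Mul(40, 25), -19) = Mul(1000, -19) = -19000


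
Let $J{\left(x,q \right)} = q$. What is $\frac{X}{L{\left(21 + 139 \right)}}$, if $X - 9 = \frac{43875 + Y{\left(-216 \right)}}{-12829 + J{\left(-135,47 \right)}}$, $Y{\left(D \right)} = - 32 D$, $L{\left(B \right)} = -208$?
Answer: $- \frac{5841}{241696} \approx -0.024167$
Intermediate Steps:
$X = \frac{5841}{1162}$ ($X = 9 + \frac{43875 - -6912}{-12829 + 47} = 9 + \frac{43875 + 6912}{-12782} = 9 + 50787 \left(- \frac{1}{12782}\right) = 9 - \frac{4617}{1162} = \frac{5841}{1162} \approx 5.0267$)
$\frac{X}{L{\left(21 + 139 \right)}} = \frac{5841}{1162 \left(-208\right)} = \frac{5841}{1162} \left(- \frac{1}{208}\right) = - \frac{5841}{241696}$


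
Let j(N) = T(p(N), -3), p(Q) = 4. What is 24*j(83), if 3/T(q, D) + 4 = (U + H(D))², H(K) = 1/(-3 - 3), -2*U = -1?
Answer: -648/35 ≈ -18.514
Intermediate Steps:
U = ½ (U = -½*(-1) = ½ ≈ 0.50000)
H(K) = -⅙ (H(K) = 1/(-6) = -⅙)
T(q, D) = -27/35 (T(q, D) = 3/(-4 + (½ - ⅙)²) = 3/(-4 + (⅓)²) = 3/(-4 + ⅑) = 3/(-35/9) = 3*(-9/35) = -27/35)
j(N) = -27/35
24*j(83) = 24*(-27/35) = -648/35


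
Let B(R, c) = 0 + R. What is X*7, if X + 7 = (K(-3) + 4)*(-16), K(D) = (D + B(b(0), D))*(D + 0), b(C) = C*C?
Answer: -1505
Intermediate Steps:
b(C) = C**2
B(R, c) = R
K(D) = D**2 (K(D) = (D + 0**2)*(D + 0) = (D + 0)*D = D*D = D**2)
X = -215 (X = -7 + ((-3)**2 + 4)*(-16) = -7 + (9 + 4)*(-16) = -7 + 13*(-16) = -7 - 208 = -215)
X*7 = -215*7 = -1505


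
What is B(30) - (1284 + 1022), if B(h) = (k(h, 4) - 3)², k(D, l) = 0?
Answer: -2297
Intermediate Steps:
B(h) = 9 (B(h) = (0 - 3)² = (-3)² = 9)
B(30) - (1284 + 1022) = 9 - (1284 + 1022) = 9 - 1*2306 = 9 - 2306 = -2297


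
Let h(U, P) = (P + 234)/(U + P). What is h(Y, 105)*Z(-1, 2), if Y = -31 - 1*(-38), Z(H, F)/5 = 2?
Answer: 1695/56 ≈ 30.268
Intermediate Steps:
Z(H, F) = 10 (Z(H, F) = 5*2 = 10)
Y = 7 (Y = -31 + 38 = 7)
h(U, P) = (234 + P)/(P + U)
h(Y, 105)*Z(-1, 2) = ((234 + 105)/(105 + 7))*10 = (339/112)*10 = 1695/56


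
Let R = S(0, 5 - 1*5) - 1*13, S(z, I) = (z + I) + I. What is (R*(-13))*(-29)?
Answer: -4901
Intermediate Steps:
S(z, I) = z + 2*I (S(z, I) = (I + z) + I = z + 2*I)
R = -13 (R = (0 + 2*(5 - 1*5)) - 1*13 = (0 + 2*(5 - 5)) - 13 = (0 + 2*0) - 13 = (0 + 0) - 13 = 0 - 13 = -13)
(R*(-13))*(-29) = -13*(-13)*(-29) = 169*(-29) = -4901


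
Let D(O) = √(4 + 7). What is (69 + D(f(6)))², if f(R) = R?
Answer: (69 + √11)² ≈ 5229.7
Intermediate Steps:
D(O) = √11
(69 + D(f(6)))² = (69 + √11)²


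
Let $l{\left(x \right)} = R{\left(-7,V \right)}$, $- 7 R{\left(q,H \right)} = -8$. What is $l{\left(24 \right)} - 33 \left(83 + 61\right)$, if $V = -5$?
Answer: $- \frac{33256}{7} \approx -4750.9$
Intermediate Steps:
$R{\left(q,H \right)} = \frac{8}{7}$ ($R{\left(q,H \right)} = \left(- \frac{1}{7}\right) \left(-8\right) = \frac{8}{7}$)
$l{\left(x \right)} = \frac{8}{7}$
$l{\left(24 \right)} - 33 \left(83 + 61\right) = \frac{8}{7} - 33 \left(83 + 61\right) = \frac{8}{7} - 4752 = - \frac{33256}{7}$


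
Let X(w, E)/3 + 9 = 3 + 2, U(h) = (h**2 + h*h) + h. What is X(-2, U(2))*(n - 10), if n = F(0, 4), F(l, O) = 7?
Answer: 36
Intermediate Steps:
U(h) = h + 2*h**2 (U(h) = (h**2 + h**2) + h = 2*h**2 + h = h + 2*h**2)
n = 7
X(w, E) = -12 (X(w, E) = -27 + 3*(3 + 2) = -27 + 3*5 = -27 + 15 = -12)
X(-2, U(2))*(n - 10) = -12*(7 - 10) = -12*(-3) = 36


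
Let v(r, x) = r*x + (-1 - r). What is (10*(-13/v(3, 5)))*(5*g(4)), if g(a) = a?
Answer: -2600/11 ≈ -236.36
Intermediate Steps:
v(r, x) = -1 - r + r*x
(10*(-13/v(3, 5)))*(5*g(4)) = (10*(-13/(-1 - 1*3 + 3*5)))*(5*4) = (10*(-13/(-1 - 3 + 15)))*20 = (10*(-13/11))*20 = -130/11*20 = -2600/11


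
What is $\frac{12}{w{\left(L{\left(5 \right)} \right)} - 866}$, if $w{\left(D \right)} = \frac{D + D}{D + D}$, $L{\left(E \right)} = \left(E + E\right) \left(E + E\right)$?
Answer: $- \frac{12}{865} \approx -0.013873$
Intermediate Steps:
$L{\left(E \right)} = 4 E^{2}$ ($L{\left(E \right)} = 2 E 2 E = 4 E^{2}$)
$w{\left(D \right)} = 1$ ($w{\left(D \right)} = \frac{2 D}{2 D} = 2 D \frac{1}{2 D} = 1$)
$\frac{12}{w{\left(L{\left(5 \right)} \right)} - 866} = \frac{12}{1 - 866} = \frac{12}{-865} = 12 \left(- \frac{1}{865}\right) = - \frac{12}{865}$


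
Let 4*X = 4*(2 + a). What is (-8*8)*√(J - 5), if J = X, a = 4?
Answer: -64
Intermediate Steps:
X = 6 (X = (4*(2 + 4))/4 = (4*6)/4 = (¼)*24 = 6)
J = 6
(-8*8)*√(J - 5) = (-8*8)*√(6 - 5) = -64*√1 = -64*1 = -64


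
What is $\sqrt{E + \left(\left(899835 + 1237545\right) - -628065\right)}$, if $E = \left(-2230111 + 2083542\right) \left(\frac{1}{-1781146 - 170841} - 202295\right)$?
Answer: $\frac{\sqrt{112985215906375790262303}}{1951987} \approx 1.722 \cdot 10^{5}$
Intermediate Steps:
$E = \frac{57876757816820454}{1951987}$ ($E = - 146569 \left(\frac{1}{-1951987} - 202295\right) = - 146569 \left(- \frac{1}{1951987} - 202295\right) = \left(-146569\right) \left(- \frac{394877210166}{1951987}\right) = \frac{57876757816820454}{1951987} \approx 2.965 \cdot 10^{10}$)
$\sqrt{E + \left(\left(899835 + 1237545\right) - -628065\right)} = \sqrt{\frac{57876757816820454}{1951987} + \left(\left(899835 + 1237545\right) - -628065\right)} = \sqrt{\frac{57876757816820454}{1951987} + \left(2137380 + 628065\right)} = \sqrt{\frac{57876757816820454}{1951987} + 2765445} = \sqrt{\frac{57882155929509669}{1951987}} = \frac{\sqrt{112985215906375790262303}}{1951987}$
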